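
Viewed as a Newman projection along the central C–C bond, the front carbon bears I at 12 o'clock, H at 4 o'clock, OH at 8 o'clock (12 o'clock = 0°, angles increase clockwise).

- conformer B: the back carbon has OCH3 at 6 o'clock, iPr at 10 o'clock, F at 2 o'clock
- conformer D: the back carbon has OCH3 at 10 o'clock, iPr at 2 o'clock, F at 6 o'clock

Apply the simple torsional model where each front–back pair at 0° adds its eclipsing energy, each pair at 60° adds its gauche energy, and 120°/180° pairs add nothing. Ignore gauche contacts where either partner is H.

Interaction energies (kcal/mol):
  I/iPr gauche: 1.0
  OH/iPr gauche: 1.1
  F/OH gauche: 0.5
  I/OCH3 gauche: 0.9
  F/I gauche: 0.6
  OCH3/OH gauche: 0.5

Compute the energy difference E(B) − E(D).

B (staggered): I(0°)/iPr(300°) gauche 1.0; I(0°)/F(60°) gauche 0.6; OH(240°)/OCH3(180°) gauche 0.5; OH(240°)/iPr(300°) gauche 1.1 → 3.2 kcal/mol.
D (staggered): I(0°)/OCH3(300°) gauche 0.9; I(0°)/iPr(60°) gauche 1.0; OH(240°)/OCH3(300°) gauche 0.5; OH(240°)/F(180°) gauche 0.5 → 2.9 kcal/mol.
E(B) − E(D) = 3.2 − 2.9 = +0.3 kcal/mol.

+0.3 kcal/mol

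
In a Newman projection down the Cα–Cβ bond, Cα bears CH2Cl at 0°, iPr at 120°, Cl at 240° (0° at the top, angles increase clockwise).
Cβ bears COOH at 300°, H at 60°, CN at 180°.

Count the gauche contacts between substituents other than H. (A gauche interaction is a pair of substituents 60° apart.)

Non-H gauche pairs: CH2Cl(0°)/COOH(300°); iPr(120°)/CN(180°); Cl(240°)/COOH(300°); Cl(240°)/CN(180°) — 4 interactions.

4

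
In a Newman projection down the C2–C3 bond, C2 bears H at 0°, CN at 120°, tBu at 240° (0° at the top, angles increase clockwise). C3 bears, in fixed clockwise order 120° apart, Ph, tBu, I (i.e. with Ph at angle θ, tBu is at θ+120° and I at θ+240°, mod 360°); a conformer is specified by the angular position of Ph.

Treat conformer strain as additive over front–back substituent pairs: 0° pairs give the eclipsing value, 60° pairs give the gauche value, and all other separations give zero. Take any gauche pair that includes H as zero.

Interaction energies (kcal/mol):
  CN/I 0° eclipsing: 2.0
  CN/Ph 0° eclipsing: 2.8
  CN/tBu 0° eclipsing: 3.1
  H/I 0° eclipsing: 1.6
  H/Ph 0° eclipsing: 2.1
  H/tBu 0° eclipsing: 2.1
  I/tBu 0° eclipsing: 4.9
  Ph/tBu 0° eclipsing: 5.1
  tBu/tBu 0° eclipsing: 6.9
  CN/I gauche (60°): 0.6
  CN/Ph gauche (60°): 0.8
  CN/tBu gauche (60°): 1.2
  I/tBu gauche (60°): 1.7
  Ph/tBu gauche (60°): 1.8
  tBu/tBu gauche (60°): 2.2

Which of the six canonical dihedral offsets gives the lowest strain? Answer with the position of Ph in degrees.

300°

Ph at 0° (eclipsed): H–Ph eclipsed, CN–tBu eclipsed, tBu–I eclipsed; 2.1 + 3.1 + 4.9 = 10.1 kcal/mol.
Ph at 60° (staggered): CN–Ph gauche, CN–tBu gauche, tBu–tBu gauche, tBu–I gauche; 0.8 + 1.2 + 2.2 + 1.7 = 5.9 kcal/mol.
Ph at 120° (eclipsed): H–I eclipsed, CN–Ph eclipsed, tBu–tBu eclipsed; 1.6 + 2.8 + 6.9 = 11.3 kcal/mol.
Ph at 180° (staggered): CN–Ph gauche, CN–I gauche, tBu–Ph gauche, tBu–tBu gauche; 0.8 + 0.6 + 1.8 + 2.2 = 5.4 kcal/mol.
Ph at 240° (eclipsed): H–tBu eclipsed, CN–I eclipsed, tBu–Ph eclipsed; 2.1 + 2.0 + 5.1 = 9.2 kcal/mol.
Ph at 300° (staggered): CN–tBu gauche, CN–I gauche, tBu–Ph gauche, tBu–I gauche; 1.2 + 0.6 + 1.8 + 1.7 = 5.3 kcal/mol.
The minimum (5.3 kcal/mol) occurs with Ph at 300°.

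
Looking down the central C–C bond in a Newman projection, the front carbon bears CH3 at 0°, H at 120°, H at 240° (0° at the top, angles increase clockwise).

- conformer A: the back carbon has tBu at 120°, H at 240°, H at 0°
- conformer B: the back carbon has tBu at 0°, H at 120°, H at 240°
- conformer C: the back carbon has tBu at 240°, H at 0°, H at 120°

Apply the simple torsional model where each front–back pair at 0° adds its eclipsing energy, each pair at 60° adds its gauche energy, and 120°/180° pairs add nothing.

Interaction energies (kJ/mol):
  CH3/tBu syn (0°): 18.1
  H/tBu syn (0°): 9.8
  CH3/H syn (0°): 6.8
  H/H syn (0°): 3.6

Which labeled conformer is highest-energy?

B

A (eclipsed): CH3(0°)/H(0°) eclipsed 6.8; H(120°)/tBu(120°) eclipsed 9.8; H(240°)/H(240°) eclipsed 3.6 → 20.2 kJ/mol.
B (eclipsed): CH3(0°)/tBu(0°) eclipsed 18.1; H(120°)/H(120°) eclipsed 3.6; H(240°)/H(240°) eclipsed 3.6 → 25.3 kJ/mol.
C (eclipsed): CH3(0°)/H(0°) eclipsed 6.8; H(120°)/H(120°) eclipsed 3.6; H(240°)/tBu(240°) eclipsed 9.8 → 20.2 kJ/mol.
B has the highest total (25.3 kJ/mol).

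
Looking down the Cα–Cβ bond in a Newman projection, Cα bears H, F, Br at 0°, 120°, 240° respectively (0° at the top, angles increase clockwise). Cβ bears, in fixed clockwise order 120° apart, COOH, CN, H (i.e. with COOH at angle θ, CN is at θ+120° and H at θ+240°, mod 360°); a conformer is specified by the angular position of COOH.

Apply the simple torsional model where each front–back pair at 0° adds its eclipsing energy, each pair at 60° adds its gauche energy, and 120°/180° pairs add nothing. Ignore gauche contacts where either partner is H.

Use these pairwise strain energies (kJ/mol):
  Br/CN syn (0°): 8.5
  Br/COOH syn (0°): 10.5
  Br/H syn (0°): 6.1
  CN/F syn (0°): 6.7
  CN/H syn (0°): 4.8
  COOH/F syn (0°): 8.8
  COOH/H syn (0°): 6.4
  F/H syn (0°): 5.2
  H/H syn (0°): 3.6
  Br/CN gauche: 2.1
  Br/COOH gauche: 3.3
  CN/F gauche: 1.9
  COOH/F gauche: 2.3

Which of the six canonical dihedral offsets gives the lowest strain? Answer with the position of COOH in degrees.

COOH at 0° is eclipsed. H at 0° is eclipsed with COOH at 0° (6.4); F at 120° is eclipsed with CN at 120° (6.7); Br at 240° is eclipsed with H at 240° (6.1). Total 19.2 kJ/mol.
COOH at 60° is staggered. F at 120° is gauche with COOH at 60° (2.3); F at 120° is gauche with CN at 180° (1.9); Br at 240° is gauche with CN at 180° (2.1). Total 6.3 kJ/mol.
COOH at 120° is eclipsed. H at 0° is eclipsed with H at 0° (3.6); F at 120° is eclipsed with COOH at 120° (8.8); Br at 240° is eclipsed with CN at 240° (8.5). Total 20.9 kJ/mol.
COOH at 180° is staggered. F at 120° is gauche with COOH at 180° (2.3); Br at 240° is gauche with COOH at 180° (3.3); Br at 240° is gauche with CN at 300° (2.1). Total 7.7 kJ/mol.
COOH at 240° is eclipsed. H at 0° is eclipsed with CN at 0° (4.8); F at 120° is eclipsed with H at 120° (5.2); Br at 240° is eclipsed with COOH at 240° (10.5). Total 20.5 kJ/mol.
COOH at 300° is staggered. F at 120° is gauche with CN at 60° (1.9); Br at 240° is gauche with COOH at 300° (3.3). Total 5.2 kJ/mol.
The minimum (5.2 kJ/mol) occurs with COOH at 300°.

300°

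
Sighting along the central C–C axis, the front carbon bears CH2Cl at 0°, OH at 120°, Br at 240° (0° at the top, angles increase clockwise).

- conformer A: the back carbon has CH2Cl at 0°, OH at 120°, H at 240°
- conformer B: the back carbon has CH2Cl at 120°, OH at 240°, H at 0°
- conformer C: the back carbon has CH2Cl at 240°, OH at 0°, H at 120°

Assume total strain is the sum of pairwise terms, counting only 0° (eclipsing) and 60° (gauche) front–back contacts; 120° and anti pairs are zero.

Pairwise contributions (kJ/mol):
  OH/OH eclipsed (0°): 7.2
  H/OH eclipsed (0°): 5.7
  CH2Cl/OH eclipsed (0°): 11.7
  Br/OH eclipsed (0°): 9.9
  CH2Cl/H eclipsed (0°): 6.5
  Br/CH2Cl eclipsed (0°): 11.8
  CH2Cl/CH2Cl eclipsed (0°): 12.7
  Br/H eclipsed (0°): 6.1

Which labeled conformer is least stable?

C

A (eclipsed): CH2Cl–CH2Cl eclipsed, OH–OH eclipsed, Br–H eclipsed; 12.7 + 7.2 + 6.1 = 26.0 kJ/mol.
B (eclipsed): CH2Cl–H eclipsed, OH–CH2Cl eclipsed, Br–OH eclipsed; 6.5 + 11.7 + 9.9 = 28.1 kJ/mol.
C (eclipsed): CH2Cl–OH eclipsed, OH–H eclipsed, Br–CH2Cl eclipsed; 11.7 + 5.7 + 11.8 = 29.2 kJ/mol.
C has the highest total (29.2 kJ/mol).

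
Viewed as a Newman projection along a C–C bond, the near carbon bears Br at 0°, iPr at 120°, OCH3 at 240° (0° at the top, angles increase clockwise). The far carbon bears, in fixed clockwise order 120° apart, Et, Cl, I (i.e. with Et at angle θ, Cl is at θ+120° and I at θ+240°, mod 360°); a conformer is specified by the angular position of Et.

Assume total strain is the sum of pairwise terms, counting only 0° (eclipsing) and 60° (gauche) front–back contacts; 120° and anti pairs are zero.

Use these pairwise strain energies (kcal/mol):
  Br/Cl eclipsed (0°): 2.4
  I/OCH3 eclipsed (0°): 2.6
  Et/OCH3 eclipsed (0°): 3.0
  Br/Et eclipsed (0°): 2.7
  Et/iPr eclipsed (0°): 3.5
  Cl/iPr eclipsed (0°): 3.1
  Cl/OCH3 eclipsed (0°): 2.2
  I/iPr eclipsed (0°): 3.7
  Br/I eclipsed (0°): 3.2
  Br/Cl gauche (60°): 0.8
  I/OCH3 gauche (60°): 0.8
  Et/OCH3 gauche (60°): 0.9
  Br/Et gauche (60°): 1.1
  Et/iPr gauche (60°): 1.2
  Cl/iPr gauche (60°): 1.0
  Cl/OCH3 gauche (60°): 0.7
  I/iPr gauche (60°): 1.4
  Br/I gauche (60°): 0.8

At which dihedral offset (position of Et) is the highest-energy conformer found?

Et at 0° (eclipsed): Br–Et eclipsed, iPr–Cl eclipsed, OCH3–I eclipsed; 2.7 + 3.1 + 2.6 = 8.4 kcal/mol.
Et at 60° (staggered): Br–Et gauche, Br–I gauche, iPr–Et gauche, iPr–Cl gauche, OCH3–Cl gauche, OCH3–I gauche; 1.1 + 0.8 + 1.2 + 1.0 + 0.7 + 0.8 = 5.6 kcal/mol.
Et at 120° (eclipsed): Br–I eclipsed, iPr–Et eclipsed, OCH3–Cl eclipsed; 3.2 + 3.5 + 2.2 = 8.9 kcal/mol.
Et at 180° (staggered): Br–Cl gauche, Br–I gauche, iPr–Et gauche, iPr–I gauche, OCH3–Et gauche, OCH3–Cl gauche; 0.8 + 0.8 + 1.2 + 1.4 + 0.9 + 0.7 = 5.8 kcal/mol.
Et at 240° (eclipsed): Br–Cl eclipsed, iPr–I eclipsed, OCH3–Et eclipsed; 2.4 + 3.7 + 3.0 = 9.1 kcal/mol.
Et at 300° (staggered): Br–Et gauche, Br–Cl gauche, iPr–Cl gauche, iPr–I gauche, OCH3–Et gauche, OCH3–I gauche; 1.1 + 0.8 + 1.0 + 1.4 + 0.9 + 0.8 = 6.0 kcal/mol.
The maximum (9.1 kcal/mol) occurs with Et at 240°.

240°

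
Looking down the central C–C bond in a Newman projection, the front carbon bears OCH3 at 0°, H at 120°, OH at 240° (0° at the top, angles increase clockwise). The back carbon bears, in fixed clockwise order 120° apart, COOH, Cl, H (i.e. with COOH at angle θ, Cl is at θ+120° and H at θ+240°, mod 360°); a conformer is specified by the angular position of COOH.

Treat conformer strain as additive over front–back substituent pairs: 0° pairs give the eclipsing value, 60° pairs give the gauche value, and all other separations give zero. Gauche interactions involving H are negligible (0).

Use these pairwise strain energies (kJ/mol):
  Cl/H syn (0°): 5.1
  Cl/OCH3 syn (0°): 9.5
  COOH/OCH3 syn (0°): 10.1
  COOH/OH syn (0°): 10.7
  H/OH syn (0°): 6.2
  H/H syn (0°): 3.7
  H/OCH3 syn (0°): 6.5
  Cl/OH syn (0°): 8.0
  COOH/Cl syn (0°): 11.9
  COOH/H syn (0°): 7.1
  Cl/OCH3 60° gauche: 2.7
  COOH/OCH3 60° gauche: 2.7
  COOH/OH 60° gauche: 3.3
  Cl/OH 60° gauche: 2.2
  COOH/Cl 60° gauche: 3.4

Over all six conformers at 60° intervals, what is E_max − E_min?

COOH at 0° (eclipsed): OCH3(0°)/COOH(0°) eclipsed 10.1; H(120°)/Cl(120°) eclipsed 5.1; OH(240°)/H(240°) eclipsed 6.2 → 21.4 kJ/mol.
COOH at 60° (staggered): OCH3(0°)/COOH(60°) gauche 2.7; OH(240°)/Cl(180°) gauche 2.2 → 4.9 kJ/mol.
COOH at 120° (eclipsed): OCH3(0°)/H(0°) eclipsed 6.5; H(120°)/COOH(120°) eclipsed 7.1; OH(240°)/Cl(240°) eclipsed 8.0 → 21.6 kJ/mol.
COOH at 180° (staggered): OCH3(0°)/Cl(300°) gauche 2.7; OH(240°)/COOH(180°) gauche 3.3; OH(240°)/Cl(300°) gauche 2.2 → 8.2 kJ/mol.
COOH at 240° (eclipsed): OCH3(0°)/Cl(0°) eclipsed 9.5; H(120°)/H(120°) eclipsed 3.7; OH(240°)/COOH(240°) eclipsed 10.7 → 23.9 kJ/mol.
COOH at 300° (staggered): OCH3(0°)/COOH(300°) gauche 2.7; OCH3(0°)/Cl(60°) gauche 2.7; OH(240°)/COOH(300°) gauche 3.3 → 8.7 kJ/mol.
Max at 240° (23.9 kJ/mol), min at 60° (4.9 kJ/mol); barrier = 19.0 kJ/mol.

19.0 kJ/mol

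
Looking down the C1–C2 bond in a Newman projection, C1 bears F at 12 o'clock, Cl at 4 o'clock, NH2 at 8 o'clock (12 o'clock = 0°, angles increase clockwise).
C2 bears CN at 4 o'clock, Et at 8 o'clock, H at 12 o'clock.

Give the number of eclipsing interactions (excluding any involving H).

Non-H eclipsing pairs: Cl(120°)/CN(120°); NH2(240°)/Et(240°) — 2 interactions.

2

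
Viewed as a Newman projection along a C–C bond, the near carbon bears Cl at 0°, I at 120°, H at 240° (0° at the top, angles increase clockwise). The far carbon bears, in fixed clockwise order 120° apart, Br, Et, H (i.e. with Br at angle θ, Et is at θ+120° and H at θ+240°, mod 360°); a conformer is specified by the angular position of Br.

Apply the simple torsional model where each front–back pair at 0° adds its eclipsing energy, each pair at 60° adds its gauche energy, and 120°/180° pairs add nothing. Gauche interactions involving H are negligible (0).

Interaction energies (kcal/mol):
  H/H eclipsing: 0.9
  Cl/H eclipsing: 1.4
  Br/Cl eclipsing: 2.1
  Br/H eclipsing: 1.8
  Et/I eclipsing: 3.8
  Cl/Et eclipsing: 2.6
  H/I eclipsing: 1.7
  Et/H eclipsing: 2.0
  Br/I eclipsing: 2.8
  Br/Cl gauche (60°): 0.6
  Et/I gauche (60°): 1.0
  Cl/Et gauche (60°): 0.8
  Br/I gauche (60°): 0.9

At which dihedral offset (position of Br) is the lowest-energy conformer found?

180°

Br at 0° (eclipsed): Cl(0°)/Br(0°) eclipsed 2.1; I(120°)/Et(120°) eclipsed 3.8; H(240°)/H(240°) eclipsed 0.9 → 6.8 kcal/mol.
Br at 60° (staggered): Cl(0°)/Br(60°) gauche 0.6; I(120°)/Br(60°) gauche 0.9; I(120°)/Et(180°) gauche 1.0 → 2.5 kcal/mol.
Br at 120° (eclipsed): Cl(0°)/H(0°) eclipsed 1.4; I(120°)/Br(120°) eclipsed 2.8; H(240°)/Et(240°) eclipsed 2.0 → 6.2 kcal/mol.
Br at 180° (staggered): Cl(0°)/Et(300°) gauche 0.8; I(120°)/Br(180°) gauche 0.9 → 1.7 kcal/mol.
Br at 240° (eclipsed): Cl(0°)/Et(0°) eclipsed 2.6; I(120°)/H(120°) eclipsed 1.7; H(240°)/Br(240°) eclipsed 1.8 → 6.1 kcal/mol.
Br at 300° (staggered): Cl(0°)/Br(300°) gauche 0.6; Cl(0°)/Et(60°) gauche 0.8; I(120°)/Et(60°) gauche 1.0 → 2.4 kcal/mol.
The minimum (1.7 kcal/mol) occurs with Br at 180°.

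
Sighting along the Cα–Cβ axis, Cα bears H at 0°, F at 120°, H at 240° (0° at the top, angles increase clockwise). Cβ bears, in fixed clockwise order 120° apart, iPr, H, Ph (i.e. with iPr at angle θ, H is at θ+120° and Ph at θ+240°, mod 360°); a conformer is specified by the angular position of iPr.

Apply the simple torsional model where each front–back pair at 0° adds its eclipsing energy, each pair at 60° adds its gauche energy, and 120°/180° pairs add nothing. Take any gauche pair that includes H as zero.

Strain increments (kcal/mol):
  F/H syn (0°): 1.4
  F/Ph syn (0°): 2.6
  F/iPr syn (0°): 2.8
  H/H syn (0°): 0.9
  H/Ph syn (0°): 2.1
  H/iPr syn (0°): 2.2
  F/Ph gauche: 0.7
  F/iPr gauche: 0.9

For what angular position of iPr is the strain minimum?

iPr at 0° (eclipsed): H(0°)/iPr(0°) eclipsed 2.2; F(120°)/H(120°) eclipsed 1.4; H(240°)/Ph(240°) eclipsed 2.1 → 5.7 kcal/mol.
iPr at 60° (staggered): F(120°)/iPr(60°) gauche 0.9 → 0.9 kcal/mol.
iPr at 120° (eclipsed): H(0°)/Ph(0°) eclipsed 2.1; F(120°)/iPr(120°) eclipsed 2.8; H(240°)/H(240°) eclipsed 0.9 → 5.8 kcal/mol.
iPr at 180° (staggered): F(120°)/iPr(180°) gauche 0.9; F(120°)/Ph(60°) gauche 0.7 → 1.6 kcal/mol.
iPr at 240° (eclipsed): H(0°)/H(0°) eclipsed 0.9; F(120°)/Ph(120°) eclipsed 2.6; H(240°)/iPr(240°) eclipsed 2.2 → 5.7 kcal/mol.
iPr at 300° (staggered): F(120°)/Ph(180°) gauche 0.7 → 0.7 kcal/mol.
The minimum (0.7 kcal/mol) occurs with iPr at 300°.

300°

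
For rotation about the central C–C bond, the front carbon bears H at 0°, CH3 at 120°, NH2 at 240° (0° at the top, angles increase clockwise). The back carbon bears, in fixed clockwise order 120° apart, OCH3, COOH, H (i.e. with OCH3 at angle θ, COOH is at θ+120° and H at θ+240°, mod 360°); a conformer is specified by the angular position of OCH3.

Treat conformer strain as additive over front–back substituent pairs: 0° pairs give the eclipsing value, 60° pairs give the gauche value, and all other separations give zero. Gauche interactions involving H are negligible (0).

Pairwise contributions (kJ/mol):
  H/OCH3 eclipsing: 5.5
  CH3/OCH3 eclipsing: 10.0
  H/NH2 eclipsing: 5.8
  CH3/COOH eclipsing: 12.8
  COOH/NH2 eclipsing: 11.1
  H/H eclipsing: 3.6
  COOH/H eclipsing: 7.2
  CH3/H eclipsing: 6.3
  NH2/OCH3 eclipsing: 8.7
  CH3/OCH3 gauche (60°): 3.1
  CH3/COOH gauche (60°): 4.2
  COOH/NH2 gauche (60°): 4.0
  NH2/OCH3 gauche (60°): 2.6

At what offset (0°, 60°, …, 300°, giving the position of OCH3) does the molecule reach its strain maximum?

OCH3 at 0° (eclipsed): H(0°)/OCH3(0°) eclipsed 5.5; CH3(120°)/COOH(120°) eclipsed 12.8; NH2(240°)/H(240°) eclipsed 5.8 → 24.1 kJ/mol.
OCH3 at 60° (staggered): CH3(120°)/OCH3(60°) gauche 3.1; CH3(120°)/COOH(180°) gauche 4.2; NH2(240°)/COOH(180°) gauche 4.0 → 11.3 kJ/mol.
OCH3 at 120° (eclipsed): H(0°)/H(0°) eclipsed 3.6; CH3(120°)/OCH3(120°) eclipsed 10.0; NH2(240°)/COOH(240°) eclipsed 11.1 → 24.7 kJ/mol.
OCH3 at 180° (staggered): CH3(120°)/OCH3(180°) gauche 3.1; NH2(240°)/OCH3(180°) gauche 2.6; NH2(240°)/COOH(300°) gauche 4.0 → 9.7 kJ/mol.
OCH3 at 240° (eclipsed): H(0°)/COOH(0°) eclipsed 7.2; CH3(120°)/H(120°) eclipsed 6.3; NH2(240°)/OCH3(240°) eclipsed 8.7 → 22.2 kJ/mol.
OCH3 at 300° (staggered): CH3(120°)/COOH(60°) gauche 4.2; NH2(240°)/OCH3(300°) gauche 2.6 → 6.8 kJ/mol.
The maximum (24.7 kJ/mol) occurs with OCH3 at 120°.

120°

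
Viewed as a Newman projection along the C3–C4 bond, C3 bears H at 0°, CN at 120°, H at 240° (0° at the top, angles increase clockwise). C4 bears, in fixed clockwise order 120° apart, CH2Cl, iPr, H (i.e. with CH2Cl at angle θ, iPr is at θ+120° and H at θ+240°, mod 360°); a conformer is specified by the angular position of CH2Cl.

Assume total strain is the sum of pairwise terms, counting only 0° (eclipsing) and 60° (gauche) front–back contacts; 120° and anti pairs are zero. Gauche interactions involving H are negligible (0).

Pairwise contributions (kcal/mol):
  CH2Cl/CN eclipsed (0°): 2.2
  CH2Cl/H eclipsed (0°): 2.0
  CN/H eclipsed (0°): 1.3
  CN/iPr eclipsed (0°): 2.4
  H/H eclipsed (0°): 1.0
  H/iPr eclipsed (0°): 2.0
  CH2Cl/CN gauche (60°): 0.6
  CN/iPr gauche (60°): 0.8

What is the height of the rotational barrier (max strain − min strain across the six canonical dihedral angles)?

CH2Cl at 0° (eclipsed): H–CH2Cl eclipsed, CN–iPr eclipsed, H–H eclipsed; 2.0 + 2.4 + 1.0 = 5.4 kcal/mol.
CH2Cl at 60° (staggered): CN–CH2Cl gauche, CN–iPr gauche; 0.6 + 0.8 = 1.4 kcal/mol.
CH2Cl at 120° (eclipsed): H–H eclipsed, CN–CH2Cl eclipsed, H–iPr eclipsed; 1.0 + 2.2 + 2.0 = 5.2 kcal/mol.
CH2Cl at 180° (staggered): CN–CH2Cl gauche; 0.6 = 0.6 kcal/mol.
CH2Cl at 240° (eclipsed): H–iPr eclipsed, CN–H eclipsed, H–CH2Cl eclipsed; 2.0 + 1.3 + 2.0 = 5.3 kcal/mol.
CH2Cl at 300° (staggered): CN–iPr gauche; 0.8 = 0.8 kcal/mol.
Max at 0° (5.4 kcal/mol), min at 180° (0.6 kcal/mol); barrier = 4.8 kcal/mol.

4.8 kcal/mol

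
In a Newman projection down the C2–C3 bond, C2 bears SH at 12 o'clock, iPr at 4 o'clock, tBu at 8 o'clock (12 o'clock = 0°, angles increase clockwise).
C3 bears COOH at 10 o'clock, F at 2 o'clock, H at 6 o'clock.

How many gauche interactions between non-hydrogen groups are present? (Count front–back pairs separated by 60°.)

4

Non-H gauche pairs: SH(0°)/COOH(300°); SH(0°)/F(60°); iPr(120°)/F(60°); tBu(240°)/COOH(300°) — 4 interactions.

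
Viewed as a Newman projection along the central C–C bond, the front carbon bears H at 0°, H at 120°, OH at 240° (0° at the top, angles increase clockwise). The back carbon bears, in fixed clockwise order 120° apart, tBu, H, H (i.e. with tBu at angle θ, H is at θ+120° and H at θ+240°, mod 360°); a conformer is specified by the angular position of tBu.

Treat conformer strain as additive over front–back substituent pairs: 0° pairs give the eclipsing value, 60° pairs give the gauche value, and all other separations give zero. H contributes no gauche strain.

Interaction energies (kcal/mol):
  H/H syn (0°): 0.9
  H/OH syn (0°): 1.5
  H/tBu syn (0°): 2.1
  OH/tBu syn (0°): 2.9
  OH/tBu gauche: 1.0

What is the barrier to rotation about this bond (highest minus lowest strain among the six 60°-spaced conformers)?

tBu at 0° (eclipsed): H(0°)/tBu(0°) eclipsed 2.1; H(120°)/H(120°) eclipsed 0.9; OH(240°)/H(240°) eclipsed 1.5 → 4.5 kcal/mol.
tBu at 60° (staggered): no non-H gauche contacts → 0.0 kcal/mol.
tBu at 120° (eclipsed): H(0°)/H(0°) eclipsed 0.9; H(120°)/tBu(120°) eclipsed 2.1; OH(240°)/H(240°) eclipsed 1.5 → 4.5 kcal/mol.
tBu at 180° (staggered): OH(240°)/tBu(180°) gauche 1.0 → 1.0 kcal/mol.
tBu at 240° (eclipsed): H(0°)/H(0°) eclipsed 0.9; H(120°)/H(120°) eclipsed 0.9; OH(240°)/tBu(240°) eclipsed 2.9 → 4.7 kcal/mol.
tBu at 300° (staggered): OH(240°)/tBu(300°) gauche 1.0 → 1.0 kcal/mol.
Max at 240° (4.7 kcal/mol), min at 60° (0.0 kcal/mol); barrier = 4.7 kcal/mol.

4.7 kcal/mol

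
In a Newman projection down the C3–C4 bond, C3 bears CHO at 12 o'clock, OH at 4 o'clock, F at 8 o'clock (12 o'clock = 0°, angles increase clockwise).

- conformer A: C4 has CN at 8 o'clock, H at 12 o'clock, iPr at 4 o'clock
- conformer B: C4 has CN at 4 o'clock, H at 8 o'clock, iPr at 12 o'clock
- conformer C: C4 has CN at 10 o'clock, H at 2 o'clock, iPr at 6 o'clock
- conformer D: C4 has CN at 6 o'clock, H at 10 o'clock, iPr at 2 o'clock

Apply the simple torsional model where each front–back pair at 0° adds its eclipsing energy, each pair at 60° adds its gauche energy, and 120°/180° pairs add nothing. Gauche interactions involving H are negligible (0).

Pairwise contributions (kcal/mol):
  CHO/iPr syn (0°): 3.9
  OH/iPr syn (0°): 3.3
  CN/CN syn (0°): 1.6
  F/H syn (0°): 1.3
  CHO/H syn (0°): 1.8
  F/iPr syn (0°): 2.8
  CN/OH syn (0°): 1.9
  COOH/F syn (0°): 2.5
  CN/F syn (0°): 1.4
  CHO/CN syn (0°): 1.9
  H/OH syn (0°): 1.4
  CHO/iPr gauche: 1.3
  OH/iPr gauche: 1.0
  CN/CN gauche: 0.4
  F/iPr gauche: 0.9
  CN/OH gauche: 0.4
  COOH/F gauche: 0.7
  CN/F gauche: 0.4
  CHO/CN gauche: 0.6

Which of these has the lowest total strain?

C

A (eclipsed): CHO–H eclipsed, OH–iPr eclipsed, F–CN eclipsed; 1.8 + 3.3 + 1.4 = 6.5 kcal/mol.
B (eclipsed): CHO–iPr eclipsed, OH–CN eclipsed, F–H eclipsed; 3.9 + 1.9 + 1.3 = 7.1 kcal/mol.
C (staggered): CHO–CN gauche, OH–iPr gauche, F–CN gauche, F–iPr gauche; 0.6 + 1.0 + 0.4 + 0.9 = 2.9 kcal/mol.
D (staggered): CHO–iPr gauche, OH–CN gauche, OH–iPr gauche, F–CN gauche; 1.3 + 0.4 + 1.0 + 0.4 = 3.1 kcal/mol.
C has the lowest total (2.9 kcal/mol).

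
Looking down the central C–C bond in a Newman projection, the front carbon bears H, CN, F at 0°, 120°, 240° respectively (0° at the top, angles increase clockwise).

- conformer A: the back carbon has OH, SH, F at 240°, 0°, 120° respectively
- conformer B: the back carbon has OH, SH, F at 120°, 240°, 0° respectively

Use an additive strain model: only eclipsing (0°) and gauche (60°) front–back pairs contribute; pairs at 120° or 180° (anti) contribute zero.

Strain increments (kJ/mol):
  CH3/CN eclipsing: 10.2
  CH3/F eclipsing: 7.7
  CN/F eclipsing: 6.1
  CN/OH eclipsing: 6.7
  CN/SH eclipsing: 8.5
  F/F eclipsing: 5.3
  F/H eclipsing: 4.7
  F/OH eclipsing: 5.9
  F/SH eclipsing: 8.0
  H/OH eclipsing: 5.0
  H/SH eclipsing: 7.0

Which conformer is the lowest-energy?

A

A (eclipsed): H–SH eclipsed, CN–F eclipsed, F–OH eclipsed; 7.0 + 6.1 + 5.9 = 19.0 kJ/mol.
B (eclipsed): H–F eclipsed, CN–OH eclipsed, F–SH eclipsed; 4.7 + 6.7 + 8.0 = 19.4 kJ/mol.
A has the lowest total (19.0 kJ/mol).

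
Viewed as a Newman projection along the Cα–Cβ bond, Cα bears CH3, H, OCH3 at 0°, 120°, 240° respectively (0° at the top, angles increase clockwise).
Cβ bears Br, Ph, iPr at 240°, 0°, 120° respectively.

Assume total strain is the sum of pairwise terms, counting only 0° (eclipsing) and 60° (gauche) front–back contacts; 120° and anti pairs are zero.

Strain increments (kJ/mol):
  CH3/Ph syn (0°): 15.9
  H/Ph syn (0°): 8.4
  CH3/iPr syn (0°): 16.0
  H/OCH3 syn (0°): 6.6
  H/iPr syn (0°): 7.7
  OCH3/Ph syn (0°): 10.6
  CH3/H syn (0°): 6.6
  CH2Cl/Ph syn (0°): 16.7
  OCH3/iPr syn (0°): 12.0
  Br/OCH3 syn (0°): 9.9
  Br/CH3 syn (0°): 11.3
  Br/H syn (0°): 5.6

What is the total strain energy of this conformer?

33.5 kJ/mol

This conformer is eclipsed. CH3 at 0° is eclipsed with Ph at 0° (15.9); H at 120° is eclipsed with iPr at 120° (7.7); OCH3 at 240° is eclipsed with Br at 240° (9.9). Total 33.5 kJ/mol.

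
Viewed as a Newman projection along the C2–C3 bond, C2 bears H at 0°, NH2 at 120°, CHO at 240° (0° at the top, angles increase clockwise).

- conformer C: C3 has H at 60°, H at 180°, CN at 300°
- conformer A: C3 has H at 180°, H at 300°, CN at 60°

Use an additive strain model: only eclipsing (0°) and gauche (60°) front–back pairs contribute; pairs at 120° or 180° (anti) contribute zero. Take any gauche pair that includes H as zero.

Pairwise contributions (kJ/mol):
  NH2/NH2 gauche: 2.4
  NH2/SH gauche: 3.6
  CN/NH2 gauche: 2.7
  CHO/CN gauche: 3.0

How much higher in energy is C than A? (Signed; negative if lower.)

C (staggered): CHO–CN gauche; 3.0 = 3.0 kJ/mol.
A (staggered): NH2–CN gauche; 2.7 = 2.7 kJ/mol.
E(C) − E(A) = 3.0 − 2.7 = +0.3 kJ/mol.

+0.3 kJ/mol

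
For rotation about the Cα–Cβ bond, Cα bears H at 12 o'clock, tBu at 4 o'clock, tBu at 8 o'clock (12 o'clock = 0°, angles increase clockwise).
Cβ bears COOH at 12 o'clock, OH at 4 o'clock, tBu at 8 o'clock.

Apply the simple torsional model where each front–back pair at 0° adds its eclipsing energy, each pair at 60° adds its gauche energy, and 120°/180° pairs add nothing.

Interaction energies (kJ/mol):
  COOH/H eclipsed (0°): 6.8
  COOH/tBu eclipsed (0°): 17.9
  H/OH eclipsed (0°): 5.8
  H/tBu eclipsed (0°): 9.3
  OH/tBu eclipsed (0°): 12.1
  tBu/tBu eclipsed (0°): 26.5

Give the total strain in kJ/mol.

This conformer (eclipsed): H(0°)/COOH(0°) eclipsed 6.8; tBu(120°)/OH(120°) eclipsed 12.1; tBu(240°)/tBu(240°) eclipsed 26.5 → 45.4 kJ/mol.

45.4 kJ/mol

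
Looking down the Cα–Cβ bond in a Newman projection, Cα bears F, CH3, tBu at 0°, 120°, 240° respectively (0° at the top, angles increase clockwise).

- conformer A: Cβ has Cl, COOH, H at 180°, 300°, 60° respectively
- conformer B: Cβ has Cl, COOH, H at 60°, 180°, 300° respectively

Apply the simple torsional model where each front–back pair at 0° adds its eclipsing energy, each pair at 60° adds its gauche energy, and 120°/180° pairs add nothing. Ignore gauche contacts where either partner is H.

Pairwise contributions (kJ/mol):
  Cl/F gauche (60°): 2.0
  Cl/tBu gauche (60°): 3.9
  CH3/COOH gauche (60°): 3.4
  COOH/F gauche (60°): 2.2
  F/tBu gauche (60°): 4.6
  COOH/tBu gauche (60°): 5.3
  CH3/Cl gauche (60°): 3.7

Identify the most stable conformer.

B

A is staggered. F at 0° is gauche with COOH at 300° (2.2); CH3 at 120° is gauche with Cl at 180° (3.7); tBu at 240° is gauche with Cl at 180° (3.9); tBu at 240° is gauche with COOH at 300° (5.3). Total 15.1 kJ/mol.
B is staggered. F at 0° is gauche with Cl at 60° (2.0); CH3 at 120° is gauche with Cl at 60° (3.7); CH3 at 120° is gauche with COOH at 180° (3.4); tBu at 240° is gauche with COOH at 180° (5.3). Total 14.4 kJ/mol.
B has the lowest total (14.4 kJ/mol).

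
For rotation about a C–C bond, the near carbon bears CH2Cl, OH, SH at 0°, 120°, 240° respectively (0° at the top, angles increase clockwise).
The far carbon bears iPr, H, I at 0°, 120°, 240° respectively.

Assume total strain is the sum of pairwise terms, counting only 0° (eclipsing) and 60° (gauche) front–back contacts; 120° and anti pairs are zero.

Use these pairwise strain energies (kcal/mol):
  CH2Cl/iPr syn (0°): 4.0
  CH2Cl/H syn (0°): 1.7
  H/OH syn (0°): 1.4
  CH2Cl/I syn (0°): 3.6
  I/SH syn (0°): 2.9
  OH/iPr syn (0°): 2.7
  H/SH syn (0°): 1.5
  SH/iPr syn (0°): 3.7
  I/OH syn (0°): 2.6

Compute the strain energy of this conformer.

This conformer is eclipsed. CH2Cl at 0° is eclipsed with iPr at 0° (4.0); OH at 120° is eclipsed with H at 120° (1.4); SH at 240° is eclipsed with I at 240° (2.9). Total 8.3 kcal/mol.

8.3 kcal/mol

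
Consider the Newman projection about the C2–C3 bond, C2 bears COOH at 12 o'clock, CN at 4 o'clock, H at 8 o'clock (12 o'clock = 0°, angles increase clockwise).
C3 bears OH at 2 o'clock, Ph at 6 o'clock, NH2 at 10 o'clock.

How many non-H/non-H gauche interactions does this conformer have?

Non-H gauche pairs: COOH(0°)/OH(60°); COOH(0°)/NH2(300°); CN(120°)/OH(60°); CN(120°)/Ph(180°) — 4 interactions.

4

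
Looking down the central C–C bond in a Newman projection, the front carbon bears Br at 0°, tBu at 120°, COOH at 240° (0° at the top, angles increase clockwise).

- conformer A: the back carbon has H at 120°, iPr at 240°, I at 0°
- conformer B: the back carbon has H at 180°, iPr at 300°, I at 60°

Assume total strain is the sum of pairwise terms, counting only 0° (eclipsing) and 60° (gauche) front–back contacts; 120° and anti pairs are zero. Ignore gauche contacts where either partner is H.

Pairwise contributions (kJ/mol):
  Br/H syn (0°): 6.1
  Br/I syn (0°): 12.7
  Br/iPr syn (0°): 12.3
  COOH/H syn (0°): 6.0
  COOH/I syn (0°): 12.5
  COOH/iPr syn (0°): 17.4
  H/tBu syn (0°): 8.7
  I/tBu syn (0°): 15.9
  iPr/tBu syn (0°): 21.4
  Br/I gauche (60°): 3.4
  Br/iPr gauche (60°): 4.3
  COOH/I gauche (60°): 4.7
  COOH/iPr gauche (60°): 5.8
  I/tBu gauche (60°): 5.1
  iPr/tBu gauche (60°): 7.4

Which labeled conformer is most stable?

A (eclipsed): Br–I eclipsed, tBu–H eclipsed, COOH–iPr eclipsed; 12.7 + 8.7 + 17.4 = 38.8 kJ/mol.
B (staggered): Br–iPr gauche, Br–I gauche, tBu–I gauche, COOH–iPr gauche; 4.3 + 3.4 + 5.1 + 5.8 = 18.6 kJ/mol.
B has the lowest total (18.6 kJ/mol).

B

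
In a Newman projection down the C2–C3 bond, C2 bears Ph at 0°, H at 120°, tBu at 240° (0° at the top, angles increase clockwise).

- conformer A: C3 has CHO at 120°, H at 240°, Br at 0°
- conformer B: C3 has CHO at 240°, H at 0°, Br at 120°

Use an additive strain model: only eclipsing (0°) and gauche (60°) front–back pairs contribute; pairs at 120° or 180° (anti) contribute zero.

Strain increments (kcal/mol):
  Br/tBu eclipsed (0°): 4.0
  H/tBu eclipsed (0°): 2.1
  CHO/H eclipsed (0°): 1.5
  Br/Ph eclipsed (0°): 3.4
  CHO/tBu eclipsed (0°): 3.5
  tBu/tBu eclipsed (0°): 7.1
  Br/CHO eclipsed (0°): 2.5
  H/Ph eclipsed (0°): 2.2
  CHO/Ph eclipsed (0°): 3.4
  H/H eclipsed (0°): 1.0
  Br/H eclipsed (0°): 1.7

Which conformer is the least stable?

A (eclipsed): Ph–Br eclipsed, H–CHO eclipsed, tBu–H eclipsed; 3.4 + 1.5 + 2.1 = 7.0 kcal/mol.
B (eclipsed): Ph–H eclipsed, H–Br eclipsed, tBu–CHO eclipsed; 2.2 + 1.7 + 3.5 = 7.4 kcal/mol.
B has the highest total (7.4 kcal/mol).

B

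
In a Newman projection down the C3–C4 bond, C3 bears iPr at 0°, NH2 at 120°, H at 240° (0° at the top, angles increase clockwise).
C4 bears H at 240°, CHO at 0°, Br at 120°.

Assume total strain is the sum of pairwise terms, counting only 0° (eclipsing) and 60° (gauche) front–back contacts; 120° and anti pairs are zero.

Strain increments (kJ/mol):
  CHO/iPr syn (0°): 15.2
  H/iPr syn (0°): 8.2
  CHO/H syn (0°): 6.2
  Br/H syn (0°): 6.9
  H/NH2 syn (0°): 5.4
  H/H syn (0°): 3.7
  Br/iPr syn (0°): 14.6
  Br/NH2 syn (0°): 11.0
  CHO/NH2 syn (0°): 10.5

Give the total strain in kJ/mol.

This conformer (eclipsed): iPr(0°)/CHO(0°) eclipsed 15.2; NH2(120°)/Br(120°) eclipsed 11.0; H(240°)/H(240°) eclipsed 3.7 → 29.9 kJ/mol.

29.9 kJ/mol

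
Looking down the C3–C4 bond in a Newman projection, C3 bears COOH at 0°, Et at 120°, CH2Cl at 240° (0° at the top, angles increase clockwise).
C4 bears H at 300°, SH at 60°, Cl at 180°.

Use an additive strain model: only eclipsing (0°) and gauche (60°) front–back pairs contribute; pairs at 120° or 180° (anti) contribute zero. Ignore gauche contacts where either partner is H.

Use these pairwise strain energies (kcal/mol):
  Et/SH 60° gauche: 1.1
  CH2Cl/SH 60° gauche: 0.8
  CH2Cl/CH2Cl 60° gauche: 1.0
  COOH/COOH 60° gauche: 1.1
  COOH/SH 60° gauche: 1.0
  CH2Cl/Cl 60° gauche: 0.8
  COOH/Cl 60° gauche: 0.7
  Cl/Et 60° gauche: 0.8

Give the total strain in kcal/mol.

This conformer (staggered): COOH–SH gauche, Et–SH gauche, Et–Cl gauche, CH2Cl–Cl gauche; 1.0 + 1.1 + 0.8 + 0.8 = 3.7 kcal/mol.

3.7 kcal/mol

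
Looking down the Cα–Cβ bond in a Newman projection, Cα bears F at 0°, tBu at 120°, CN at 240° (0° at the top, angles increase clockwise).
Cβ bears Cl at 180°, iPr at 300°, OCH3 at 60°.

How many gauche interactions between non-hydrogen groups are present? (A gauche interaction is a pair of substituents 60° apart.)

6

Non-H gauche pairs: F(0°)/iPr(300°); F(0°)/OCH3(60°); tBu(120°)/Cl(180°); tBu(120°)/OCH3(60°); CN(240°)/Cl(180°); CN(240°)/iPr(300°) — 6 interactions.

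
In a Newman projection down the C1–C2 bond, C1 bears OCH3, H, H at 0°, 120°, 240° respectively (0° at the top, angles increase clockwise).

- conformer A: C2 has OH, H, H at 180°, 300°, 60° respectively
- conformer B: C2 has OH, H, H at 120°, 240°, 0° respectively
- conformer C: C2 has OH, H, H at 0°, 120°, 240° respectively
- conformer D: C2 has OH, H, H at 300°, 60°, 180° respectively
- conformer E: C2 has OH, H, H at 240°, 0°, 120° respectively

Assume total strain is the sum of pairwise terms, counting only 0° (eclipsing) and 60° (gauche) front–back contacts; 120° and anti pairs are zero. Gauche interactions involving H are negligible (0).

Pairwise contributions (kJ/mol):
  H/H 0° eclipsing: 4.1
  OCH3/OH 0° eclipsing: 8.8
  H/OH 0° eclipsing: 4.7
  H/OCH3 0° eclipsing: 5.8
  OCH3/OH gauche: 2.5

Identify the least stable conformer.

C

A (staggered): no non-H gauche contacts → 0.0 kJ/mol.
B (eclipsed): OCH3–H eclipsed, H–OH eclipsed, H–H eclipsed; 5.8 + 4.7 + 4.1 = 14.6 kJ/mol.
C (eclipsed): OCH3–OH eclipsed, H–H eclipsed, H–H eclipsed; 8.8 + 4.1 + 4.1 = 17.0 kJ/mol.
D (staggered): OCH3–OH gauche; 2.5 = 2.5 kJ/mol.
E (eclipsed): OCH3–H eclipsed, H–H eclipsed, H–OH eclipsed; 5.8 + 4.1 + 4.7 = 14.6 kJ/mol.
C has the highest total (17.0 kJ/mol).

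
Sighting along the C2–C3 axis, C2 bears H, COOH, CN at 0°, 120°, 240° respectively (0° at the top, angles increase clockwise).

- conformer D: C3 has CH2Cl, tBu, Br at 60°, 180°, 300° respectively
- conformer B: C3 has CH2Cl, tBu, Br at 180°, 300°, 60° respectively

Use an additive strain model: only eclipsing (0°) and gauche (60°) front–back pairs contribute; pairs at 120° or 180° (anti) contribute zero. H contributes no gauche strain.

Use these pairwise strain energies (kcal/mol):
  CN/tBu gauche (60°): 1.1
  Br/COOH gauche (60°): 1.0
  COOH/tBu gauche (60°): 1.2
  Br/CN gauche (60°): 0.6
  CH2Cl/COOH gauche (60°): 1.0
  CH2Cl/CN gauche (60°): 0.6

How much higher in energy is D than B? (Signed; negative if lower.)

+0.2 kcal/mol

D (staggered): COOH(120°)/CH2Cl(60°) gauche 1.0; COOH(120°)/tBu(180°) gauche 1.2; CN(240°)/tBu(180°) gauche 1.1; CN(240°)/Br(300°) gauche 0.6 → 3.9 kcal/mol.
B (staggered): COOH(120°)/CH2Cl(180°) gauche 1.0; COOH(120°)/Br(60°) gauche 1.0; CN(240°)/CH2Cl(180°) gauche 0.6; CN(240°)/tBu(300°) gauche 1.1 → 3.7 kcal/mol.
E(D) − E(B) = 3.9 − 3.7 = +0.2 kcal/mol.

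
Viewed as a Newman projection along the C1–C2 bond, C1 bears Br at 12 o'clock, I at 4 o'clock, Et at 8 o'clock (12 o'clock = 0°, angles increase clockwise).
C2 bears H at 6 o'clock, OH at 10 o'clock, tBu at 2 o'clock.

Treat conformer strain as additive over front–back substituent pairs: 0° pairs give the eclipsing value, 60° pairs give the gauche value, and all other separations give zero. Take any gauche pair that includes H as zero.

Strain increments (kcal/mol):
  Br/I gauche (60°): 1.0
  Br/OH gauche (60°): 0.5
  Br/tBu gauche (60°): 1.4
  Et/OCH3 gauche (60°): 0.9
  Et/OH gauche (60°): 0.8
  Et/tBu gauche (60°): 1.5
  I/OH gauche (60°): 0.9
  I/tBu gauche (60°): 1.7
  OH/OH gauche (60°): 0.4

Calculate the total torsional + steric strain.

4.4 kcal/mol

This conformer (staggered): Br–OH gauche, Br–tBu gauche, I–tBu gauche, Et–OH gauche; 0.5 + 1.4 + 1.7 + 0.8 = 4.4 kcal/mol.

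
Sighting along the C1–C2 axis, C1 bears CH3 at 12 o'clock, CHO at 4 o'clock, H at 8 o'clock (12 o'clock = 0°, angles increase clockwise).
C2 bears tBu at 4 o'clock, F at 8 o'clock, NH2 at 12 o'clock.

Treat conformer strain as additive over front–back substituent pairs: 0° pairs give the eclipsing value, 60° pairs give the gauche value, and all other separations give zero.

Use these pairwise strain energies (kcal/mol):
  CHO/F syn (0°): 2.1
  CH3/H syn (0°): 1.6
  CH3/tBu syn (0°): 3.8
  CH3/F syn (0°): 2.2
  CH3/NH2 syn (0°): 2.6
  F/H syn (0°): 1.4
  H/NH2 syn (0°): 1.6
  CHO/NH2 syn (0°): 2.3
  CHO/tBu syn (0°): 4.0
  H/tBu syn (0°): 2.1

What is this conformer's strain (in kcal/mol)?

8.0 kcal/mol

This conformer (eclipsed): CH3(0°)/NH2(0°) eclipsed 2.6; CHO(120°)/tBu(120°) eclipsed 4.0; H(240°)/F(240°) eclipsed 1.4 → 8.0 kcal/mol.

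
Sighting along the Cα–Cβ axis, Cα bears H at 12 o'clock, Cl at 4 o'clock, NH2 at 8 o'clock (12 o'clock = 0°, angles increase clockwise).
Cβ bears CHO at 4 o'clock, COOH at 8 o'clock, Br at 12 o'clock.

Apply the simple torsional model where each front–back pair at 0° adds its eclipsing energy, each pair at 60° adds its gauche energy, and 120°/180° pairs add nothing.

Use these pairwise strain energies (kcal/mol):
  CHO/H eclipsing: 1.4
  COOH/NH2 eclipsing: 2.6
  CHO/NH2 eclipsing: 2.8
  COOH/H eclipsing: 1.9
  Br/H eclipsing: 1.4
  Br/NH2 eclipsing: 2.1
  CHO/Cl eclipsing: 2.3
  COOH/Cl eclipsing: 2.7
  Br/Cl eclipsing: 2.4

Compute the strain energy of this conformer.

This conformer (eclipsed): H(0°)/Br(0°) eclipsed 1.4; Cl(120°)/CHO(120°) eclipsed 2.3; NH2(240°)/COOH(240°) eclipsed 2.6 → 6.3 kcal/mol.

6.3 kcal/mol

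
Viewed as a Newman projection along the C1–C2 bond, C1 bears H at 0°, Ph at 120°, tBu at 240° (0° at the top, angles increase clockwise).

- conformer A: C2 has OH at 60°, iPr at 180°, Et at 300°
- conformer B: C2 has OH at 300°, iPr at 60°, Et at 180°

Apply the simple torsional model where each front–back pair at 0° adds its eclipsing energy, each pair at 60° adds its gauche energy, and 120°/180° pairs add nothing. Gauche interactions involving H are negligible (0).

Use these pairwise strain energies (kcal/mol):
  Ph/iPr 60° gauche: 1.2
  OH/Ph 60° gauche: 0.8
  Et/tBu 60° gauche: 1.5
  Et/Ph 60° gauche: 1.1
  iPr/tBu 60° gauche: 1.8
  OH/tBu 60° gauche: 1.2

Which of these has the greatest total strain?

A

A (staggered): Ph(120°)/OH(60°) gauche 0.8; Ph(120°)/iPr(180°) gauche 1.2; tBu(240°)/iPr(180°) gauche 1.8; tBu(240°)/Et(300°) gauche 1.5 → 5.3 kcal/mol.
B (staggered): Ph(120°)/iPr(60°) gauche 1.2; Ph(120°)/Et(180°) gauche 1.1; tBu(240°)/OH(300°) gauche 1.2; tBu(240°)/Et(180°) gauche 1.5 → 5.0 kcal/mol.
A has the highest total (5.3 kcal/mol).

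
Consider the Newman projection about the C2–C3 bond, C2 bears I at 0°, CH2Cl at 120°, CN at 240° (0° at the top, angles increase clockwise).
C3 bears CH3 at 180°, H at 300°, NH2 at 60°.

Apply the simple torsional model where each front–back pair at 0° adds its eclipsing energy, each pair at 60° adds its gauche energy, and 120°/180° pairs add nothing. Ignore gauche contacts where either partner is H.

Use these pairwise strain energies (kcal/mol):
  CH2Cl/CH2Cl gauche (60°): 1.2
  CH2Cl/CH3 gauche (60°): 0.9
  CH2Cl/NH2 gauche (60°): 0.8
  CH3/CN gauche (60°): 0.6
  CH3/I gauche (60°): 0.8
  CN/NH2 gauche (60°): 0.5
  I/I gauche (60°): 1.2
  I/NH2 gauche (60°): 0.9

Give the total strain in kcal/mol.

3.2 kcal/mol

This conformer (staggered): I(0°)/NH2(60°) gauche 0.9; CH2Cl(120°)/CH3(180°) gauche 0.9; CH2Cl(120°)/NH2(60°) gauche 0.8; CN(240°)/CH3(180°) gauche 0.6 → 3.2 kcal/mol.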